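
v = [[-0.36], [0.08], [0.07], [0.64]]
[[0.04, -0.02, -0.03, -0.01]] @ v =[[-0.02]]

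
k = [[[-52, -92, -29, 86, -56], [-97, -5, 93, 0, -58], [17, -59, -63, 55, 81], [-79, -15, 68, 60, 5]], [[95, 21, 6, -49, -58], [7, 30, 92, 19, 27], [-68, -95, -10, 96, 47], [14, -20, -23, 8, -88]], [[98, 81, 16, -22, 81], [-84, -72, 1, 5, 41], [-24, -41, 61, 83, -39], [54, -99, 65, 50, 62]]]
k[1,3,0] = 14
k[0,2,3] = 55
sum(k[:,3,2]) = 110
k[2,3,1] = -99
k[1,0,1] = 21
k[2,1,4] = 41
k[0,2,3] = 55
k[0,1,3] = 0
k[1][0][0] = 95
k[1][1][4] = 27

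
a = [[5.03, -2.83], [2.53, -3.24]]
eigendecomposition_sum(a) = [[4.68, -1.82],[1.62, -0.63]] + [[0.35, -1.01], [0.91, -2.61]]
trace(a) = 1.79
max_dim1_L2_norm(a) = 5.77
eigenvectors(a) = [[0.94, 0.36], [0.33, 0.93]]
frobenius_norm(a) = 7.09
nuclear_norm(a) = 8.28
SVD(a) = [[-0.82, -0.57],[-0.57, 0.82]] @ diag([6.963215314443002, 1.3122242509214885]) @ [[-0.8,0.60],[-0.6,-0.80]]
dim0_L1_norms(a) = [7.56, 6.07]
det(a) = -9.14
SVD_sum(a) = [[4.58, -3.43], [3.18, -2.38]] + [[0.45,0.6], [-0.65,-0.86]]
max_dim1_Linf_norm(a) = 5.03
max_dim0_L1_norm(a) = 7.56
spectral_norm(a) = 6.96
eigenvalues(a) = [4.05, -2.26]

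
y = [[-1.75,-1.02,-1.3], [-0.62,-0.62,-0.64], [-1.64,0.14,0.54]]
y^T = [[-1.75, -0.62, -1.64], [-1.02, -0.62, 0.14], [-1.30, -0.64, 0.54]]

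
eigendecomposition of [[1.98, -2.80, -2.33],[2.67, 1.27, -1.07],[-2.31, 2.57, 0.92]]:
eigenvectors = [[-0.25-0.53j,  (-0.25+0.53j),  -0.49+0.00j], [-0.65+0.00j,  -0.65-0.00j,  (0.18+0j)], [0.16+0.46j,  0.16-0.46j,  -0.85+0.00j]]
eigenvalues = [(2.58+2.96j), (2.58-2.96j), (-0.98+0j)]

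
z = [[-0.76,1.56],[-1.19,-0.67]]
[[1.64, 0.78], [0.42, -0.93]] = z @ [[-0.74, 0.39], [0.69, 0.69]]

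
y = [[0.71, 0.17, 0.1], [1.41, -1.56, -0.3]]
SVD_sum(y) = [[0.26,-0.26,-0.05], [1.49,-1.49,-0.27]] + [[0.45, 0.43, 0.15],[-0.08, -0.07, -0.03]]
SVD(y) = [[-0.17, -0.99], [-0.99, 0.17]] @ diag([2.152560584830186, 0.648986077381886]) @ [[-0.7, 0.7, 0.13],[-0.71, -0.67, -0.23]]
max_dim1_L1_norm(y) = 3.27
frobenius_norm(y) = 2.25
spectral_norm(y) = 2.15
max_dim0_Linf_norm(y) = 1.56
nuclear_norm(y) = 2.80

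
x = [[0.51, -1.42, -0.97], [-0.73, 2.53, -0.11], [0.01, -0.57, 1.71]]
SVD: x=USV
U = [[-0.50, -0.46, 0.73], [0.85, -0.11, 0.51], [-0.16, 0.88, 0.45]]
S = [3.08, 1.97, 0.0]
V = [[-0.28,0.96,0.04], [-0.07,-0.06,1.0], [0.96,0.28,0.09]]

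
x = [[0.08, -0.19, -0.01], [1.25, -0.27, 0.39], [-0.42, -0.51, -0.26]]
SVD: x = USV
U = [[-0.06, 0.31, -0.95], [-0.95, 0.28, 0.15], [0.32, 0.91, 0.27]]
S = [1.4, 0.61, 0.0]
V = [[-0.94, 0.08, -0.32], [-0.01, -0.98, -0.21], [0.33, 0.20, -0.92]]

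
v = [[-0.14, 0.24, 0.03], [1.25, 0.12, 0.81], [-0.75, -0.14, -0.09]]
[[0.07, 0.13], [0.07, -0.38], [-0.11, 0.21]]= v @[[0.09, -0.34], [0.36, 0.34], [-0.11, 0.01]]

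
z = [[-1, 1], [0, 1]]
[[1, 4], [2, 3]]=z@[[1, -1], [2, 3]]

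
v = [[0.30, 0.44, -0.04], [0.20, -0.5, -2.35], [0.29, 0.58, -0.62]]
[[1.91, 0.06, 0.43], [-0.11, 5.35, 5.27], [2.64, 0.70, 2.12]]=v @ [[1.54, 2.86, -0.82], [3.24, -1.95, 1.3], [-0.51, -1.62, -2.59]]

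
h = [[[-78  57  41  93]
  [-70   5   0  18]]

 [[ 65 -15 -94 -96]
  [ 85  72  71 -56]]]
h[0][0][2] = 41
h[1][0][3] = -96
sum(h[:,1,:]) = 125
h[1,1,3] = -56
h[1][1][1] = 72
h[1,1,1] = 72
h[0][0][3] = 93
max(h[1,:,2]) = 71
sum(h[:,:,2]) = 18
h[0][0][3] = 93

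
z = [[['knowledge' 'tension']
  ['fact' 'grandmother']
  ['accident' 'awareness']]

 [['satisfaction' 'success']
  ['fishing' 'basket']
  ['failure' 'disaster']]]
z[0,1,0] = 'fact'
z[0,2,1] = 'awareness'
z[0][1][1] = 'grandmother'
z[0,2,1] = 'awareness'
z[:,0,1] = ['tension', 'success']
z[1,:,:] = [['satisfaction', 'success'], ['fishing', 'basket'], ['failure', 'disaster']]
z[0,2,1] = 'awareness'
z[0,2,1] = 'awareness'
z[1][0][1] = 'success'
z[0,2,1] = 'awareness'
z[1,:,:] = [['satisfaction', 'success'], ['fishing', 'basket'], ['failure', 'disaster']]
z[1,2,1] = 'disaster'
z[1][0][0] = 'satisfaction'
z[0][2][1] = 'awareness'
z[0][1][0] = 'fact'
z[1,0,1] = 'success'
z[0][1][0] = 'fact'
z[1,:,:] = [['satisfaction', 'success'], ['fishing', 'basket'], ['failure', 'disaster']]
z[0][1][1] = 'grandmother'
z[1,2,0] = 'failure'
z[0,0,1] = 'tension'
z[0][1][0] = 'fact'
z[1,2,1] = 'disaster'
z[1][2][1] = 'disaster'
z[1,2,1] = 'disaster'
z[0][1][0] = 'fact'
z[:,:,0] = [['knowledge', 'fact', 'accident'], ['satisfaction', 'fishing', 'failure']]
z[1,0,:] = ['satisfaction', 'success']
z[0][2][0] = 'accident'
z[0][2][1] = 'awareness'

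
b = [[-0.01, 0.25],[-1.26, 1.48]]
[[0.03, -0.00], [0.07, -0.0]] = b@[[0.07,-0.02], [0.11,-0.02]]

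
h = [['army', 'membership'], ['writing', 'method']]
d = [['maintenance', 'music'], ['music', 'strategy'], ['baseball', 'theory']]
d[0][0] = 'maintenance'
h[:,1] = ['membership', 'method']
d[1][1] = 'strategy'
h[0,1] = 'membership'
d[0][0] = 'maintenance'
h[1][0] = 'writing'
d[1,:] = ['music', 'strategy']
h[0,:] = ['army', 'membership']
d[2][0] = 'baseball'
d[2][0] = 'baseball'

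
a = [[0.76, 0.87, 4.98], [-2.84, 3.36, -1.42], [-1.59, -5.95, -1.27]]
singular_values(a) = [7.08, 5.5, 2.56]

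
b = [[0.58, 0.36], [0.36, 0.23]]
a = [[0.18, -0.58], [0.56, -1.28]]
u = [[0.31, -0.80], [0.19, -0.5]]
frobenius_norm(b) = 0.81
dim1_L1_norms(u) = [1.11, 0.69]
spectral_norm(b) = 0.81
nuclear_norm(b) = 0.81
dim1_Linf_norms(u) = [0.8, 0.5]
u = b @ a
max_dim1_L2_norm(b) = 0.68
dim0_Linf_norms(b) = [0.58, 0.36]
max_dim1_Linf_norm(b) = 0.58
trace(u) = -0.19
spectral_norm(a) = 1.52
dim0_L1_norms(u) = [0.5, 1.3]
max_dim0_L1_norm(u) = 1.3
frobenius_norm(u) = 1.01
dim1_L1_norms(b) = [0.94, 0.59]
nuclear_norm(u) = 1.01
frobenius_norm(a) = 1.52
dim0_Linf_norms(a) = [0.56, 1.28]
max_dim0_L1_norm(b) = 0.94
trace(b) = 0.81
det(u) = -0.00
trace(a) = -1.10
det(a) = 0.09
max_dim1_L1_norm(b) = 0.94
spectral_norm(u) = 1.01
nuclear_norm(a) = 1.58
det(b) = 0.00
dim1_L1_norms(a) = [0.76, 1.84]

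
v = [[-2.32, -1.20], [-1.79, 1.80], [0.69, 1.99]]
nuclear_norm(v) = 5.94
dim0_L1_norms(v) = [4.8, 4.99]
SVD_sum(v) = [[-2.0, -1.6], [-0.21, -0.17], [1.39, 1.11]] + [[-0.32, 0.4], [-1.58, 1.97], [-0.70, 0.88]]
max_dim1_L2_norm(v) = 2.61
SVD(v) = [[-0.82,-0.18], [-0.09,-0.90], [0.57,-0.4]] @ diag([3.132094346428255, 2.8093922839418775]) @ [[0.78, 0.62], [0.62, -0.78]]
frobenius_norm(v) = 4.21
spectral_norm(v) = 3.13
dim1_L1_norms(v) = [3.52, 3.59, 2.68]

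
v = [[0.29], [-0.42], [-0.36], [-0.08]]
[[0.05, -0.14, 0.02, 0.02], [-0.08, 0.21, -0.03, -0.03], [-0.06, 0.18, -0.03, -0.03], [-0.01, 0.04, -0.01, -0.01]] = v @ [[0.18, -0.49, 0.07, 0.07]]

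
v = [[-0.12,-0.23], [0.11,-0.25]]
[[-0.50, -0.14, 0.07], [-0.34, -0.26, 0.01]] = v@[[0.82, -0.46, -0.24], [1.74, 0.83, -0.16]]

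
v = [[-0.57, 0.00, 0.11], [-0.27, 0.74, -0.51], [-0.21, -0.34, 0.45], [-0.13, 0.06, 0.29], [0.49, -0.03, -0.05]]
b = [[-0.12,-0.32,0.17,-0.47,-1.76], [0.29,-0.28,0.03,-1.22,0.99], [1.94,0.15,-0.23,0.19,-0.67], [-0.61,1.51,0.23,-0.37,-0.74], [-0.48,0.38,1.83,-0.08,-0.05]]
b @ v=[[-0.68, -0.27, 0.18], [0.55, -0.32, -0.22], [-1.45, 0.22, 0.12], [-0.42, 1.04, -0.8], [-0.23, -0.34, 0.56]]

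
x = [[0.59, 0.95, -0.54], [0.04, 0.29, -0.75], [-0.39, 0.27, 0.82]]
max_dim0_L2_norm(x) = 1.24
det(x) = 0.44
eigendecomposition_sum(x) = [[0.60+0.00j,0.27+0.00j,-1.07+0.00j], [0.27+0.00j,0.12+0.00j,(-0.48+0j)], [(-0.33-0j),(-0.15+0j),0.59-0.00j]] + [[-0.00+0.17j,(0.34-0.19j),0.27+0.16j], [-0.11-0.02j,0.08+0.25j,-0.14+0.16j], [-0.03+0.09j,0.21-0.04j,(0.11+0.13j)]] + [[(-0-0.17j), 0.34+0.19j, (0.27-0.16j)],[(-0.11+0.02j), (0.08-0.25j), (-0.14-0.16j)],[(-0.03-0.09j), (0.21+0.04j), (0.11-0.13j)]]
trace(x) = 1.70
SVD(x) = [[-0.76,0.59,-0.29],[-0.49,-0.21,0.85],[0.44,0.78,0.45]] @ diag([1.4953042388630564, 0.8568234444553747, 0.3431017608083709]) @ [[-0.43,-0.50,0.76], [0.04,0.83,0.56], [-0.9,0.27,-0.33]]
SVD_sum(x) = [[0.48, 0.56, -0.86], [0.31, 0.36, -0.55], [-0.28, -0.32, 0.49]] + [[0.02, 0.42, 0.28],[-0.01, -0.15, -0.1],[0.03, 0.55, 0.38]] + [[0.09, -0.03, 0.03], [-0.26, 0.08, -0.10], [-0.14, 0.04, -0.05]]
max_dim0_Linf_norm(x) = 0.95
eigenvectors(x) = [[(0.82+0j), (0.75+0j), 0.75-0.00j], [(0.36+0j), -0.09+0.50j, (-0.09-0.5j)], [-0.45+0.00j, 0.40+0.13j, 0.40-0.13j]]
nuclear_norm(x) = 2.70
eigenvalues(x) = [(1.31+0j), (0.2+0.55j), (0.2-0.55j)]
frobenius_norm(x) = 1.76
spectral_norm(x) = 1.50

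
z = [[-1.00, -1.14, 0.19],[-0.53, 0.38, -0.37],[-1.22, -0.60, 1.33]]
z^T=[[-1.0, -0.53, -1.22], [-1.14, 0.38, -0.60], [0.19, -0.37, 1.33]]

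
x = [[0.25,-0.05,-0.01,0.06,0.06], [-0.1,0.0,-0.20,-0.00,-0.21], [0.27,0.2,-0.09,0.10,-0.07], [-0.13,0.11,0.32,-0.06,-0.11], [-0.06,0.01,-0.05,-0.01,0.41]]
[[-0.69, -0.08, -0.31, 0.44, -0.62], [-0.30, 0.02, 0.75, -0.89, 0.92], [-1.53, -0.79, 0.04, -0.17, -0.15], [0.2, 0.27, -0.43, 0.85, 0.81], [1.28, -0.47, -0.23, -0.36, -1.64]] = x @ [[-3.8, 0.07, -1.83, 1.00, -1.59], [-1.50, -2.65, -0.06, -1.70, -0.03], [0.59, 0.93, -1.81, 4.09, 0.54], [0.41, -2.66, 3.11, 2.58, 0.46], [2.69, -1.03, -0.98, -0.12, -4.15]]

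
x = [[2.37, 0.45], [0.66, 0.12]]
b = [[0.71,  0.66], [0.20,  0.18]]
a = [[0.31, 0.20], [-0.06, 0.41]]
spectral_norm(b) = 1.01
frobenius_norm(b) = 1.01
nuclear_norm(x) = 2.51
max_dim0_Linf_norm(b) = 0.71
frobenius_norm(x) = 2.50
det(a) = 0.14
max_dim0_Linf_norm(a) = 0.41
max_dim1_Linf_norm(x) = 2.37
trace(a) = 0.72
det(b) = -0.00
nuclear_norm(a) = 0.77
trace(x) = 2.49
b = x @ a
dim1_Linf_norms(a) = [0.31, 0.41]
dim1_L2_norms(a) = [0.37, 0.41]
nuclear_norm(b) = 1.01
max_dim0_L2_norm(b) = 0.74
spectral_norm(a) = 0.47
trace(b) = 0.89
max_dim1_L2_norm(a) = 0.41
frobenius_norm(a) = 0.55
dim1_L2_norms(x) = [2.41, 0.67]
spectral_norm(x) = 2.50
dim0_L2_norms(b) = [0.74, 0.68]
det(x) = -0.01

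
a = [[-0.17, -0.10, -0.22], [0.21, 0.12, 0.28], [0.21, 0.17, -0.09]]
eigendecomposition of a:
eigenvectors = [[-0.61+0.04j,-0.61-0.04j,(0.6+0j)], [0.78+0.00j,0.78-0.00j,-0.77+0.00j], [(0.09+0.07j),(0.09-0.07j),0.22+0.00j]]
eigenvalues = [(-0.01+0.03j), (-0.01-0.03j), (-0.12+0j)]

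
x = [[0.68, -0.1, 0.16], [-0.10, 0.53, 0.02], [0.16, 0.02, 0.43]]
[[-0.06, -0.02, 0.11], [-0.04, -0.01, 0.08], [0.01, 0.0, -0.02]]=x@[[-0.13, -0.04, 0.22], [-0.11, -0.03, 0.19], [0.08, 0.02, -0.14]]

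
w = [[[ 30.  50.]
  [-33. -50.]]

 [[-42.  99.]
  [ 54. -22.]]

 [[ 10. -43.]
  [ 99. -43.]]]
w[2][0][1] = -43.0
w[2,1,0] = 99.0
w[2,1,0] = 99.0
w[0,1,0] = -33.0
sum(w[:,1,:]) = 5.0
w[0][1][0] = -33.0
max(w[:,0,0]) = 30.0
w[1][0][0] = -42.0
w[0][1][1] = -50.0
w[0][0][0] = 30.0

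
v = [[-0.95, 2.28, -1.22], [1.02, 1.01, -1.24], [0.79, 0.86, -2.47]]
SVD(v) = [[0.60,  -0.80,  0.00], [0.45,  0.33,  -0.83], [0.67,  0.5,  0.56]] @ diag([3.7995525365515297, 1.949501439315308, 0.644084357900716]) @ [[0.11, 0.63, -0.77], [0.77, -0.55, -0.34], [-0.63, -0.55, -0.54]]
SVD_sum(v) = [[0.25, 1.42, -1.75], [0.19, 1.07, -1.31], [0.28, 1.59, -1.95]] + [[-1.2, 0.86, 0.53], [0.49, -0.35, -0.22], [0.74, -0.53, -0.33]] + [[-0.0, -0.00, -0.0], [0.34, 0.3, 0.29], [-0.23, -0.20, -0.19]]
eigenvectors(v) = [[(0.59+0j), -0.35-0.42j, (-0.35+0.42j)], [0.75+0.00j, -0.23+0.13j, (-0.23-0.13j)], [(0.29+0j), -0.79+0.00j, -0.79-0.00j]]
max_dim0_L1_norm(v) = 4.93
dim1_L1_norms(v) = [4.45, 3.27, 4.12]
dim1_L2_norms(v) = [2.75, 1.9, 2.73]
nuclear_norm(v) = 6.39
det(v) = 4.77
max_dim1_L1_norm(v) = 4.45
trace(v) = -2.41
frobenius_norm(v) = 4.32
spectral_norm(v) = 3.80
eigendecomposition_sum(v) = [[0.30-0.00j, 0.98+0.00j, -0.41+0.00j], [(0.37-0j), 1.24+0.00j, (-0.52+0j)], [0.15-0.00j, (0.48+0j), -0.20+0.00j]] + [[(-0.62+0.81j), 0.65-0.37j, -0.40-0.69j], [(0.32+0.36j), -0.12-0.34j, -0.36+0.13j], [0.32+1.43j, (0.19-1.06j), (-1.13-0.19j)]] + [[-0.62-0.81j, (0.65+0.37j), -0.40+0.69j], [0.32-0.36j, (-0.12+0.34j), -0.36-0.13j], [0.32-1.43j, 0.19+1.06j, (-1.13+0.19j)]]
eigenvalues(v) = [(1.33+0j), (-1.87+0.28j), (-1.87-0.28j)]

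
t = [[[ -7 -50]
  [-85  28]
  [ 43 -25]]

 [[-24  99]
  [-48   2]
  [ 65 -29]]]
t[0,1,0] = -85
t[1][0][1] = 99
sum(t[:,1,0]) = -133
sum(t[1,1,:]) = -46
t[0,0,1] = -50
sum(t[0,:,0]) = -49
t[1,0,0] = -24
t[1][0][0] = -24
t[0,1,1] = 28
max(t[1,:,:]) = 99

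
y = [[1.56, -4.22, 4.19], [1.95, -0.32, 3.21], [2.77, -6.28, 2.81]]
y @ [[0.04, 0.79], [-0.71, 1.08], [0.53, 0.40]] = [[5.28, -1.65], [2.01, 2.48], [6.06, -3.47]]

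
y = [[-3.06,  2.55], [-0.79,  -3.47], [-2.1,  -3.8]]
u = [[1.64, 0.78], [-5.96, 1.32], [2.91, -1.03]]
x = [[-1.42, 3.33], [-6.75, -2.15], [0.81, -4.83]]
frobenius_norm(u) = 7.08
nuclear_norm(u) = 8.16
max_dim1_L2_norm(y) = 4.34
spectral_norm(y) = 5.78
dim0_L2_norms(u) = [6.83, 1.85]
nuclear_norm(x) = 13.16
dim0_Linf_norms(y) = [3.06, 3.8]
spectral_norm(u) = 6.98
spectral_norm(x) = 7.15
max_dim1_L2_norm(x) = 7.08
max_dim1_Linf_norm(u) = 5.96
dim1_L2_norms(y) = [3.98, 3.56, 4.34]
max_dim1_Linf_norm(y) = 3.8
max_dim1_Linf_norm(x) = 6.75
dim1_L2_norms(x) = [3.62, 7.08, 4.9]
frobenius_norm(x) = 9.34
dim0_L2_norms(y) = [3.79, 5.74]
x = u + y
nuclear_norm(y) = 9.52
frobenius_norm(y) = 6.88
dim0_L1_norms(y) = [5.95, 9.82]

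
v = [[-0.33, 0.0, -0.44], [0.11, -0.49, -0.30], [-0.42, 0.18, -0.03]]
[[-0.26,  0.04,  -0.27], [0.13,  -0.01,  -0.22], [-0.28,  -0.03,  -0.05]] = v @ [[0.56, 0.18, 0.15], [-0.24, 0.21, 0.17], [0.16, -0.23, 0.51]]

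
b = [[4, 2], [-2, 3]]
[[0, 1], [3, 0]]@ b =[[-2, 3], [12, 6]]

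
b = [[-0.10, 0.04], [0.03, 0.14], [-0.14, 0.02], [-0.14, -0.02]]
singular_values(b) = [0.22, 0.15]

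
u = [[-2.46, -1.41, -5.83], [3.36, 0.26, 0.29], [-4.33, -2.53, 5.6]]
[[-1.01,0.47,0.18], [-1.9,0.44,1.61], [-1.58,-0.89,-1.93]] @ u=[[3.28, 1.09, 7.03],[-0.82, -1.28, 20.22],[9.25, 6.88, -1.85]]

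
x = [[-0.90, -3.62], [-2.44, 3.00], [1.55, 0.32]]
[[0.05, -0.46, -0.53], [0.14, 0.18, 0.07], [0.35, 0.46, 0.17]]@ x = [[0.26, -1.73], [-0.46, 0.06], [-1.17, 0.17]]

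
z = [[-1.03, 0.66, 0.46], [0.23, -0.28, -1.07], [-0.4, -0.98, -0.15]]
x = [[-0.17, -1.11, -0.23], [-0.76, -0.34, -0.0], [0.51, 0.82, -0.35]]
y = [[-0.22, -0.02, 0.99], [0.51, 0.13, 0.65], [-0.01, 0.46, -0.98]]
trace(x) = -0.86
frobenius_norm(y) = 1.70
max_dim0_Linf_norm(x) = 1.11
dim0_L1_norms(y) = [0.74, 0.61, 2.62]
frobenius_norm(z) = 2.03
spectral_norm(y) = 1.56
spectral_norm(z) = 1.60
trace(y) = -1.07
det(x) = 0.38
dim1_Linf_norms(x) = [1.11, 0.76, 0.82]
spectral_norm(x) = 1.58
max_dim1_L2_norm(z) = 1.31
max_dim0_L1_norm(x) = 2.27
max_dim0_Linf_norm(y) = 0.99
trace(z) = -1.46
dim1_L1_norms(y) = [1.23, 1.29, 1.45]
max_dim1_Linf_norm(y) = 0.99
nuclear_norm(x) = 2.60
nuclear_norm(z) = 3.35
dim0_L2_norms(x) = [0.93, 1.42, 0.42]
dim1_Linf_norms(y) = [0.99, 0.65, 0.98]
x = y @ z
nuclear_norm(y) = 2.49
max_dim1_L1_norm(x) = 1.68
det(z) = 1.19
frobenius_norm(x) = 1.75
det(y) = 0.32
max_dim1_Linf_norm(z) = 1.07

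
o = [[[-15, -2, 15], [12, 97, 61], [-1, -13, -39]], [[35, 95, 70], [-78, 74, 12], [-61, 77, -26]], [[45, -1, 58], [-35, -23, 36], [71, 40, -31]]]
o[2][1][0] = -35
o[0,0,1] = -2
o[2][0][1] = -1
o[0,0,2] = 15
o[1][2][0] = -61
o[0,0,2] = 15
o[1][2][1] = 77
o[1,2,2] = -26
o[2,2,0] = 71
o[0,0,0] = -15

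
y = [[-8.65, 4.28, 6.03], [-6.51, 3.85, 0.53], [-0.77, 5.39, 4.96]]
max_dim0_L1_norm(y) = 15.93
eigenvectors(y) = [[-0.85+0.00j, -0.35-0.08j, (-0.35+0.08j)], [(-0.5+0j), 0.12-0.52j, 0.12+0.52j], [(0.17+0j), -0.76+0.00j, -0.76-0.00j]]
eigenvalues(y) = [(-7.3+0j), (3.73+3.62j), (3.73-3.62j)]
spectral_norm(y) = 14.35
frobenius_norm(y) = 15.53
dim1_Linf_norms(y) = [8.65, 6.51, 5.39]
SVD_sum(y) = [[-7.99, 5.75, 5.45], [-4.86, 3.50, 3.32], [-4.05, 2.91, 2.76]] + [[-0.49, -0.28, -0.42], [-1.86, -1.07, -1.60], [3.19, 1.83, 2.74]] + [[-0.17,-1.19,1.0], [0.21,1.42,-1.19], [0.09,0.64,-0.54]]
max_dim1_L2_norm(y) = 11.38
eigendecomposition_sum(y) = [[-7.25+0.00j, 1.08-0.00j, (3.52-0j)], [-4.30+0.00j, (0.64-0j), (2.09-0j)], [(1.43-0j), (-0.21+0j), -0.70+0.00j]] + [[-0.70+0.75j, (1.6-1.09j), 1.26+0.50j], [(-1.11-1.06j), (1.6+2.41j), (-0.78+1.87j)], [(-1.1+1.87j), 2.80-2.99j, (2.83+0.47j)]] + [[(-0.7-0.75j), 1.60+1.09j, 1.26-0.50j], [-1.11+1.06j, 1.60-2.41j, -0.78-1.87j], [-1.10-1.87j, (2.8+2.99j), 2.83-0.47j]]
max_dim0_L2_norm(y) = 10.85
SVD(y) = [[-0.78, -0.13, -0.61], [-0.48, -0.5, 0.72], [-0.4, 0.86, 0.33]] @ diag([14.352034230531913, 5.349661169203019, 2.575293928925703]) @ [[0.71, -0.51, -0.48], [0.70, 0.40, 0.6], [0.11, 0.76, -0.64]]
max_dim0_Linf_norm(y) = 8.65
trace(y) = 0.16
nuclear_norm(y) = 22.28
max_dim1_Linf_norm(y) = 8.65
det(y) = -197.73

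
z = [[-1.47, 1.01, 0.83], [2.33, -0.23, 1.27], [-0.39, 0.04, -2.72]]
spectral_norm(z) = 3.43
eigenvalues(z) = [(0.75+0j), (-2.58+0.27j), (-2.58-0.27j)]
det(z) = 5.06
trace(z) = -4.42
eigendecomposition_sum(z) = [[0.22+0.00j, 0.24-0.00j, 0.14+0.00j], [(0.51+0j), 0.54-0.00j, (0.32+0j)], [(-0.02-0j), (-0.02+0j), (-0.01+0j)]] + [[(-0.85+0.65j),(0.39-0.25j),0.34+0.95j], [(0.91+0.24j),(-0.38-0.13j),0.48-0.75j], [(-0.19-1.44j),(0.03+0.63j),-1.35-0.25j]] + [[-0.85-0.65j, 0.39+0.25j, (0.34-0.95j)], [0.91-0.24j, -0.38+0.13j, (0.48+0.75j)], [-0.19+1.44j, (0.03-0.63j), (-1.35+0.25j)]]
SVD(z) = [[-0.09,-0.75,0.65], [0.71,0.41,0.57], [-0.7,0.51,0.50]] @ diag([3.428438065950968, 2.534479848539166, 0.5821720753241896]) @ [[0.60,-0.08,0.80], [0.74,-0.33,-0.59], [0.31,0.94,-0.14]]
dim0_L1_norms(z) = [4.19, 1.28, 4.82]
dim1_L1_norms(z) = [3.31, 3.83, 3.15]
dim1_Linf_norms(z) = [1.47, 2.33, 2.72]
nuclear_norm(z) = 6.55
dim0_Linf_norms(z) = [2.33, 1.01, 2.72]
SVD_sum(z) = [[-0.18, 0.02, -0.24], [1.45, -0.2, 1.93], [-1.44, 0.2, -1.92]] + [[-1.41, 0.63, 1.12], [0.78, -0.35, -0.62], [0.96, -0.43, -0.76]] + [[0.12, 0.36, -0.05],  [0.1, 0.31, -0.05],  [0.09, 0.27, -0.04]]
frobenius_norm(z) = 4.30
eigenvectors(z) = [[(0.4+0j), (0.27+0.45j), 0.27-0.45j], [0.91+0.00j, (0.17-0.43j), (0.17+0.43j)], [-0.03+0.00j, (-0.71+0j), (-0.71-0j)]]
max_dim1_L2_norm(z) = 2.75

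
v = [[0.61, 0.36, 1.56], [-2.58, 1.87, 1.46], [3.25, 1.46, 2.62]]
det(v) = -9.53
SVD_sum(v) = [[1.13, 0.39, 0.87],[-0.47, -0.16, -0.36],[3.37, 1.16, 2.60]] + [[-0.42, 0.39, 0.37],[-2.12, 1.96, 1.88],[-0.16, 0.15, 0.14]] + [[-0.10, -0.42, 0.32],  [0.02, 0.07, -0.05],  [0.04, 0.15, -0.11]]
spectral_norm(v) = 4.69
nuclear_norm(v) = 8.79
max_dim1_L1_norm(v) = 7.33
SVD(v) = [[-0.32, -0.19, -0.93], [0.13, -0.98, 0.16], [-0.94, -0.07, 0.33]] @ diag([4.693290190939938, 3.5241949746009875, 0.5760008373467336]) @ [[-0.76, -0.26, -0.59], [0.62, -0.57, -0.54], [0.19, 0.78, -0.60]]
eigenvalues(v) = [-1.13, 1.98, 4.25]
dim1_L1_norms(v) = [2.53, 5.91, 7.33]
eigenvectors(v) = [[0.42, 0.29, 0.4], [0.66, -0.84, 0.12], [-0.62, 0.45, 0.91]]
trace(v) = 5.10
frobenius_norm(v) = 5.90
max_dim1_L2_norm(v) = 4.42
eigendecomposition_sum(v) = [[-0.62, -0.06, 0.28], [-0.97, -0.10, 0.44], [0.91, 0.09, -0.42]] + [[0.62,  -0.57,  -0.2], [-1.79,  1.67,  0.57], [0.95,  -0.89,  -0.30]] + [[0.61, 1.0, 1.47], [0.19, 0.3, 0.45], [1.38, 2.26, 3.34]]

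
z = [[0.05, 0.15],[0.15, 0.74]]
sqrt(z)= [[0.17, 0.15],[0.15, 0.85]]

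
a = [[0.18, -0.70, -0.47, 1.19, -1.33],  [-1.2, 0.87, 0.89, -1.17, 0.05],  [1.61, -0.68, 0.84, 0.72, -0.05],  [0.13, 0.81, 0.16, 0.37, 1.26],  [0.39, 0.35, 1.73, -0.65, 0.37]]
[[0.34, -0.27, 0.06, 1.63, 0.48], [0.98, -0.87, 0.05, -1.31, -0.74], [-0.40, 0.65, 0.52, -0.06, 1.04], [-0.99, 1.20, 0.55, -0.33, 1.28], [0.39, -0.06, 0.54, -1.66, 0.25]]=a@ [[-0.19, 0.25, 0.14, 0.33, 0.42], [0.14, 0.11, 0.43, 0.52, 0.87], [0.27, -0.05, 0.35, -0.79, 0.25], [-0.37, 0.56, 0.40, 0.54, 1.04], [-0.78, 0.7, -0.02, -0.69, 0.08]]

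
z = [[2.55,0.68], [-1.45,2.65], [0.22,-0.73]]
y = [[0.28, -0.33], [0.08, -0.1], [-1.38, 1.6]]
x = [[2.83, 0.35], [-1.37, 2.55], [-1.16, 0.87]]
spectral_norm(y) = 2.16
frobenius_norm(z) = 4.08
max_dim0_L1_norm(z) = 4.22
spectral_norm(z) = 3.26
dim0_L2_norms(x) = [3.35, 2.72]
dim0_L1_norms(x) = [5.36, 3.77]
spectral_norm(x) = 3.65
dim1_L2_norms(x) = [2.85, 2.89, 1.45]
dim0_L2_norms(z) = [2.94, 2.83]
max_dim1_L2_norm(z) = 3.02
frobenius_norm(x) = 4.31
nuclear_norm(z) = 5.72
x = y + z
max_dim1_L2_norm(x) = 2.89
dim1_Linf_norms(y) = [0.33, 0.1, 1.6]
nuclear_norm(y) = 2.17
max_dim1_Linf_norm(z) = 2.65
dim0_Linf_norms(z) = [2.55, 2.65]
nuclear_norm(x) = 5.95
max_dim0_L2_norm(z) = 2.94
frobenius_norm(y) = 2.16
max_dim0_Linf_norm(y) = 1.6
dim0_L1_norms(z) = [4.22, 4.06]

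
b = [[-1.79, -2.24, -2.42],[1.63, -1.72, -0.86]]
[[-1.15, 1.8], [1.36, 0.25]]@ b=[[4.99, -0.52, 1.23], [-2.03, -3.48, -3.51]]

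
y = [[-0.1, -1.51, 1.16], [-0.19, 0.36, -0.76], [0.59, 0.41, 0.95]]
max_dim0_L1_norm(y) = 2.87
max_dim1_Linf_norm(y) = 1.51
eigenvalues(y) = [1.51, -0.29, -0.01]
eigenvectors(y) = [[-0.76, 0.91, -0.86], [0.44, -0.17, 0.35], [-0.48, -0.38, 0.38]]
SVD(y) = [[0.89, 0.33, 0.30], [-0.39, 0.24, 0.89], [0.22, -0.91, 0.34]] @ diag([2.086569715986266, 1.2016346732593912, 0.0009655826157432783]) @ [[0.05,-0.67,0.74], [-0.51,-0.65,-0.56], [0.86,-0.35,-0.38]]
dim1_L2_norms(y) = [1.91, 0.86, 1.19]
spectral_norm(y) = 2.09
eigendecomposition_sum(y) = [[0.53, -0.20, 1.37], [-0.31, 0.12, -0.8], [0.33, -0.13, 0.86]] + [[-0.64, -1.33, -0.22],[0.12, 0.25, 0.04],[0.26, 0.55, 0.09]] + [[0.01, 0.02, 0.01], [-0.00, -0.01, -0.0], [-0.0, -0.01, -0.00]]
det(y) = 0.00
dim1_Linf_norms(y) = [1.51, 0.76, 0.95]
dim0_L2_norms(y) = [0.63, 1.61, 1.68]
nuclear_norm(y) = 3.29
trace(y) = 1.21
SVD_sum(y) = [[0.10, -1.25, 1.38], [-0.04, 0.55, -0.6], [0.03, -0.31, 0.34]] + [[-0.2, -0.26, -0.22], [-0.15, -0.19, -0.16], [0.56, 0.72, 0.61]] + [[0.00, -0.0, -0.0], [0.0, -0.0, -0.00], [0.0, -0.00, -0.0]]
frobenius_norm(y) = 2.41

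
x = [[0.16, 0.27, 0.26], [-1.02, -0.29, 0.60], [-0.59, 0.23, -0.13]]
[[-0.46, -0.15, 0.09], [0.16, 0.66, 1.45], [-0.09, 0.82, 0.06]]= x @ [[-0.16, -1.07, -0.56],[-1.08, 0.54, -0.51],[-0.53, -0.46, 1.21]]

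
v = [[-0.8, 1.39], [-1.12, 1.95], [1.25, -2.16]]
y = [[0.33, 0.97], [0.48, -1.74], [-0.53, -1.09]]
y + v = [[-0.47, 2.36], [-0.64, 0.21], [0.72, -3.25]]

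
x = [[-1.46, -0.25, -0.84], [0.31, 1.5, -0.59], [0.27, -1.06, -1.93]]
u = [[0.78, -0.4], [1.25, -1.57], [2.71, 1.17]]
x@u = [[-3.73, -0.01],  [0.52, -3.17],  [-6.34, -0.7]]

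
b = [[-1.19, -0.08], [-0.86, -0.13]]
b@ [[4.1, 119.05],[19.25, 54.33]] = [[-6.42, -146.02],  [-6.03, -109.45]]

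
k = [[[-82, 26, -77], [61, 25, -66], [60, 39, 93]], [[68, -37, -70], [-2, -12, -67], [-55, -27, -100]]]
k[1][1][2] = -67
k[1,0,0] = 68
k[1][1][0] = -2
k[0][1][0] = 61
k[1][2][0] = -55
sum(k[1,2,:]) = -182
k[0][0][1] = 26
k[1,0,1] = -37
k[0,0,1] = 26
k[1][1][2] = -67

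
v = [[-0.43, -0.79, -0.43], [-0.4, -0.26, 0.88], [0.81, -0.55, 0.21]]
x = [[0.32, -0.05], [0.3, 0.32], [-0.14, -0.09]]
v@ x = [[-0.31, -0.19], [-0.33, -0.14], [0.06, -0.24]]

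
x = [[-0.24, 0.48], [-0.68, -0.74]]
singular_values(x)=[1.03, 0.49]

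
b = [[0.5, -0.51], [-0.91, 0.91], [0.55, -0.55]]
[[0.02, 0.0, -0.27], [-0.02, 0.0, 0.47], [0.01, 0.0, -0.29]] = b @ [[-1.13, -0.22, 0.20],[-1.15, -0.22, 0.72]]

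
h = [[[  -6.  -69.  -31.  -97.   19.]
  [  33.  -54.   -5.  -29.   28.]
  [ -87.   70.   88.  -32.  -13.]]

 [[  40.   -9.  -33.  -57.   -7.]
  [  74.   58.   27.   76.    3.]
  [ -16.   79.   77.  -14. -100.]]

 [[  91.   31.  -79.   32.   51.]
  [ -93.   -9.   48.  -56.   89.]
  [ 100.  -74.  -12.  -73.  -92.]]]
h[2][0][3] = 32.0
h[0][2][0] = -87.0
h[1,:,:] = [[40.0, -9.0, -33.0, -57.0, -7.0], [74.0, 58.0, 27.0, 76.0, 3.0], [-16.0, 79.0, 77.0, -14.0, -100.0]]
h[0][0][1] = -69.0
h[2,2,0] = 100.0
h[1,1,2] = 27.0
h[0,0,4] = 19.0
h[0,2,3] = -32.0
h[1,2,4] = -100.0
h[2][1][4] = 89.0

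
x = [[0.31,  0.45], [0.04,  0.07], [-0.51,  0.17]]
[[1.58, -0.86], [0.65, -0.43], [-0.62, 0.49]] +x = [[1.89, -0.41],  [0.69, -0.36],  [-1.13, 0.66]]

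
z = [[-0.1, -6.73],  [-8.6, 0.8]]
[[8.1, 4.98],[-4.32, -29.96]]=z @ [[0.39, 3.41], [-1.21, -0.79]]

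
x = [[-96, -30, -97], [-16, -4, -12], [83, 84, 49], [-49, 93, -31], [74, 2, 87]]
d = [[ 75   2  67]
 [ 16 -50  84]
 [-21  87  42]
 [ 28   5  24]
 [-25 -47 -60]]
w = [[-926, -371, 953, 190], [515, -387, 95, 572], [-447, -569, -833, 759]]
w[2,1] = -569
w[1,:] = [515, -387, 95, 572]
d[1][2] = 84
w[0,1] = -371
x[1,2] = -12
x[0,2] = -97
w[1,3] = 572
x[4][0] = 74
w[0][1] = -371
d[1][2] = 84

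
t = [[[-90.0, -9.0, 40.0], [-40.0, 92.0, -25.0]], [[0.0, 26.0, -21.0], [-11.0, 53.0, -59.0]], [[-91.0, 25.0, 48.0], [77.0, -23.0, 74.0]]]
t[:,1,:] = [[-40.0, 92.0, -25.0], [-11.0, 53.0, -59.0], [77.0, -23.0, 74.0]]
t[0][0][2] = 40.0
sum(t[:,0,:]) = -72.0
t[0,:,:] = [[-90.0, -9.0, 40.0], [-40.0, 92.0, -25.0]]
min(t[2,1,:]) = -23.0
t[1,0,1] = 26.0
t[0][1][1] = 92.0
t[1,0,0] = 0.0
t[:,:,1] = [[-9.0, 92.0], [26.0, 53.0], [25.0, -23.0]]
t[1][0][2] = -21.0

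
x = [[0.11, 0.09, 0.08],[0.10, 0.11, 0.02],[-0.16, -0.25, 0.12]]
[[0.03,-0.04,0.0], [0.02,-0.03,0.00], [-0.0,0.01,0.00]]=x @[[0.34, 0.12, 0.24], [-0.15, -0.28, -0.19], [0.10, -0.33, -0.06]]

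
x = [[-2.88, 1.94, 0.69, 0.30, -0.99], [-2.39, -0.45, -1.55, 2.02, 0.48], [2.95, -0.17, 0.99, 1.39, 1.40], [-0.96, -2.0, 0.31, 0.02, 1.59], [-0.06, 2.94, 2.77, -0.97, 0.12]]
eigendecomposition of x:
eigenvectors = [[-0.69+0.00j, -0.19-0.33j, -0.19+0.33j, (0.03+0j), (0.01+0j)],[-0.10+0.00j, 0.13-0.55j, (0.13+0.55j), -0.50+0.00j, -0.01+0.00j],[0.59+0.00j, (-0.09+0.12j), (-0.09-0.12j), (0.54+0j), (0.72+0j)],[-0.12+0.00j, (0.59+0j), 0.59-0.00j, 0.33+0.00j, 0.40+0.00j],[(-0.39+0j), (-0.31+0.25j), (-0.31-0.25j), (-0.59+0j), (0.57+0j)]]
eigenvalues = [(-3.68+0j), (-1+3.13j), (-1-3.13j), (0.6+0j), (2.89+0j)]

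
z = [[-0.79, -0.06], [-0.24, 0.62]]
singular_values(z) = [0.84, 0.6]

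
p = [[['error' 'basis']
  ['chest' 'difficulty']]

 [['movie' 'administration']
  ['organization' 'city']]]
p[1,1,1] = 'city'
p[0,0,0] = 'error'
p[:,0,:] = [['error', 'basis'], ['movie', 'administration']]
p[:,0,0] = ['error', 'movie']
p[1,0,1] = 'administration'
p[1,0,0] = 'movie'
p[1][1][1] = 'city'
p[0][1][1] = 'difficulty'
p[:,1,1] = ['difficulty', 'city']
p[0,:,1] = ['basis', 'difficulty']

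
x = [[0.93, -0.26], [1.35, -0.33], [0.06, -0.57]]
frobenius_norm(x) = 1.79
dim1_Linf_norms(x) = [0.93, 1.35, 0.57]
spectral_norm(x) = 1.71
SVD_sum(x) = [[0.92,-0.28], [1.33,-0.40], [0.21,-0.06]] + [[0.01, 0.02], [0.02, 0.07], [-0.15, -0.51]]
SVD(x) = [[-0.57,-0.03], [-0.81,-0.13], [-0.13,0.99]] @ diag([1.705099215471121, 0.533888251790361]) @ [[-0.96, 0.29], [-0.29, -0.96]]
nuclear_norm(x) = 2.24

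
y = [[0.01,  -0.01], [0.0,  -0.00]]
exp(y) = [[1.01, -0.01], [0.0, 1.00]]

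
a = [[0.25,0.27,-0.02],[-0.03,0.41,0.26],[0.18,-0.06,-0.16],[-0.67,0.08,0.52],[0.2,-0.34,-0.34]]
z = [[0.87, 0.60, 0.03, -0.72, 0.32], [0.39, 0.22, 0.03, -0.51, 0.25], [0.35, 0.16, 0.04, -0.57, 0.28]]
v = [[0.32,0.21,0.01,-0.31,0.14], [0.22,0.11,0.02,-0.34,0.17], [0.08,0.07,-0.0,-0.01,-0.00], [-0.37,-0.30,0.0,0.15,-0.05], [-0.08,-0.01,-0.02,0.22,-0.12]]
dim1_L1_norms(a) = [0.54, 0.7, 0.4, 1.27, 0.88]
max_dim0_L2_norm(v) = 0.55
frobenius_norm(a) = 1.20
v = a @ z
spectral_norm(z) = 1.65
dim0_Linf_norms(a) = [0.67, 0.41, 0.52]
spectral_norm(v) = 0.85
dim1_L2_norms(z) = [1.32, 0.72, 0.74]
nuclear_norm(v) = 1.14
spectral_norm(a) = 1.04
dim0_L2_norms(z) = [1.02, 0.66, 0.06, 1.05, 0.49]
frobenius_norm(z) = 1.68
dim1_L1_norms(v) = [0.99, 0.86, 0.16, 0.87, 0.45]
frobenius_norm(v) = 0.89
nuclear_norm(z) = 1.94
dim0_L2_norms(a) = [0.76, 0.61, 0.69]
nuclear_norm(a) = 1.64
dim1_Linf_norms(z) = [0.87, 0.51, 0.57]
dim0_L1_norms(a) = [1.33, 1.16, 1.3]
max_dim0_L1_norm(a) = 1.33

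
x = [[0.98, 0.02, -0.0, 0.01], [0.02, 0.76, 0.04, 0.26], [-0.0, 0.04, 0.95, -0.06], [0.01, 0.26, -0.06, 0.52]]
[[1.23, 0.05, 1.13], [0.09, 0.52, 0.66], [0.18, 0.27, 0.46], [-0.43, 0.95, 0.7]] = x @ [[1.26, 0.03, 1.13], [0.44, 0.03, 0.41], [0.1, 0.40, 0.54], [-1.05, 1.86, 1.18]]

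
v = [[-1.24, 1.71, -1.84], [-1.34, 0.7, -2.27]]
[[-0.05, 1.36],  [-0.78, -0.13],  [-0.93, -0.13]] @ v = [[-1.76, 0.87, -3.00], [1.14, -1.42, 1.73], [1.33, -1.68, 2.01]]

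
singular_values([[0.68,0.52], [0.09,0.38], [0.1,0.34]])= [0.96, 0.29]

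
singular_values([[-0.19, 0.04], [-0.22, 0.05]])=[0.3, 0.0]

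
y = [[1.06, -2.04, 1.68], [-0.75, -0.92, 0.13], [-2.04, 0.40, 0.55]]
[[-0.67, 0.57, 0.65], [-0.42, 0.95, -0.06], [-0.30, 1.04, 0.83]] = y@[[0.17, -0.60, -0.13],[0.3, -0.54, 0.29],[-0.14, 0.06, 0.82]]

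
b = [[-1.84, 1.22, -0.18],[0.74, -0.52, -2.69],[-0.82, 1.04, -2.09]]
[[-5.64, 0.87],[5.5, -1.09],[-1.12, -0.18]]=b @ [[1.96, -0.53], [-1.84, -0.05], [-1.15, 0.27]]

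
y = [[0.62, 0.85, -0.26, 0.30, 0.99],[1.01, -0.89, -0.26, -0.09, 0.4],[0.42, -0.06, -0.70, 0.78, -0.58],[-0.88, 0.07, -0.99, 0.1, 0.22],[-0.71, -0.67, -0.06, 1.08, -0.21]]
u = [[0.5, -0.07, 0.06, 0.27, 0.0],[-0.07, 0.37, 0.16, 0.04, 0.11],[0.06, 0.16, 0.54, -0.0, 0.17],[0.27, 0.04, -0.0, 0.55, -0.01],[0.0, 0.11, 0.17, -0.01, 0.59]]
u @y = [[0.03, 0.5, -0.42, 0.23, 0.49], [0.28, -0.47, -0.24, 0.19, -0.03], [0.3, -0.24, -0.45, 0.61, -0.23], [-0.27, 0.24, -0.62, 0.12, 0.41], [-0.23, -0.5, -0.17, 0.76, -0.18]]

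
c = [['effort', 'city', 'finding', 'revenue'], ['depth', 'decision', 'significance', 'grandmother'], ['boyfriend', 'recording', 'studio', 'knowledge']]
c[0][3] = 'revenue'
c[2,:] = ['boyfriend', 'recording', 'studio', 'knowledge']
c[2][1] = 'recording'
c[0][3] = 'revenue'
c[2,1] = 'recording'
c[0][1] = 'city'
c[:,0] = ['effort', 'depth', 'boyfriend']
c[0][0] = 'effort'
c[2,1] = 'recording'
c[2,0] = 'boyfriend'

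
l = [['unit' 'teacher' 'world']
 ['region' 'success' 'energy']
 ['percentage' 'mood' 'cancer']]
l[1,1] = 'success'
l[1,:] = ['region', 'success', 'energy']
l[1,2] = 'energy'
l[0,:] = ['unit', 'teacher', 'world']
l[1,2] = 'energy'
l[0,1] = 'teacher'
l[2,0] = 'percentage'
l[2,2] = 'cancer'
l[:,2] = ['world', 'energy', 'cancer']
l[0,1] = 'teacher'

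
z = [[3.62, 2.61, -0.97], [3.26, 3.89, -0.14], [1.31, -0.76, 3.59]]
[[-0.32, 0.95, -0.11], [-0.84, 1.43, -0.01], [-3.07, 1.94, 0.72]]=z @[[-0.29, 0.28, 0.04], [-0.0, 0.15, -0.03], [-0.75, 0.47, 0.18]]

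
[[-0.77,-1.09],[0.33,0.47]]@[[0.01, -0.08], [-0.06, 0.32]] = [[0.06, -0.29], [-0.02, 0.12]]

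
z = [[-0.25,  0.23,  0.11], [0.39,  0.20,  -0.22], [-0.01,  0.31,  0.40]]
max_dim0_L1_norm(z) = 0.74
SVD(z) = [[-0.51, 0.03, 0.86], [0.49, 0.83, 0.26], [-0.71, 0.56, -0.44]] @ diag([0.6020411926516485, 0.4666808715592173, 0.2096553516400432]) @ [[0.54, -0.40, -0.74], [0.67, 0.74, 0.09], [-0.51, 0.54, -0.66]]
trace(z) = 0.35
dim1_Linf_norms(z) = [0.25, 0.39, 0.4]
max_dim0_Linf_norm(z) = 0.4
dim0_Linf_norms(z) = [0.39, 0.31, 0.4]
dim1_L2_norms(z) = [0.36, 0.49, 0.51]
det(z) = -0.06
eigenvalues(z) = [(-0.36+0j), (0.35+0.2j), (0.35-0.2j)]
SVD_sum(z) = [[-0.17,0.12,0.23],[0.16,-0.12,-0.22],[-0.23,0.17,0.31]] + [[0.01, 0.01, 0.0], [0.26, 0.29, 0.04], [0.17, 0.19, 0.02]] + [[-0.09, 0.1, -0.12], [-0.03, 0.03, -0.04], [0.05, -0.05, 0.06]]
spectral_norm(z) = 0.60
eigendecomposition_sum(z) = [[-0.32+0.00j, 0.09+0.00j, 0.07+0.00j], [0.19-0.00j, (-0.05-0j), -0.04-0.00j], [-0.08+0.00j, (0.02+0j), (0.02+0j)]] + [[0.04-0.02j, (0.07-0.02j), 0.02+0.05j], [0.10+0.05j, (0.13+0.12j), -0.09+0.11j], [0.04-0.16j, 0.14-0.23j, 0.19+0.10j]] + [[0.04+0.02j, 0.07+0.02j, (0.02-0.05j)], [0.10-0.05j, 0.13-0.12j, -0.09-0.11j], [(0.04+0.16j), (0.14+0.23j), 0.19-0.10j]]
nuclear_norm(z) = 1.28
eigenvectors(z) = [[(0.84+0j),(0.15+0.15j),0.15-0.15j], [-0.50+0.00j,-0.12+0.52j,(-0.12-0.52j)], [0.22+0.00j,0.82+0.00j,(0.82-0j)]]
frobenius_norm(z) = 0.79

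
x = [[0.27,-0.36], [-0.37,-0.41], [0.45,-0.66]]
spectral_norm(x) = 0.93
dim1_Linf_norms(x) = [0.36, 0.41, 0.66]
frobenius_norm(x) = 1.07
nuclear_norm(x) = 1.46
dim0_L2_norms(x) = [0.64, 0.86]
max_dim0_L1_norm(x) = 1.43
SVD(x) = [[-0.48, 0.13],  [-0.2, -0.98],  [-0.85, 0.16]] @ diag([0.9293025331164725, 0.5310337107409543]) @ [[-0.47, 0.88],  [0.88, 0.47]]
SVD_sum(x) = [[0.21, -0.39],[0.09, -0.16],[0.38, -0.70]] + [[0.06,  0.03], [-0.46,  -0.25], [0.07,  0.04]]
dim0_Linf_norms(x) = [0.45, 0.66]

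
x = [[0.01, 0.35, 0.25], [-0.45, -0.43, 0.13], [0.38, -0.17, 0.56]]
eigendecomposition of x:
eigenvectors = [[0.22+0.56j, 0.22-0.56j, 0.33+0.00j], [-0.73+0.00j, (-0.73-0j), -0.02+0.00j], [(-0.1-0.3j), (-0.1+0.3j), 0.94+0.00j]]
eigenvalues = [(-0.28+0.4j), (-0.28-0.4j), (0.7+0j)]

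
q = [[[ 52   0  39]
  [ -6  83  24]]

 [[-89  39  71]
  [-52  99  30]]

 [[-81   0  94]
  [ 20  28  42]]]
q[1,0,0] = -89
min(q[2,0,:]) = -81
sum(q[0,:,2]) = 63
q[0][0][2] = 39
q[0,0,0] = 52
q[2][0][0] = -81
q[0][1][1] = 83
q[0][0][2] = 39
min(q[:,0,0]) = -89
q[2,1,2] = 42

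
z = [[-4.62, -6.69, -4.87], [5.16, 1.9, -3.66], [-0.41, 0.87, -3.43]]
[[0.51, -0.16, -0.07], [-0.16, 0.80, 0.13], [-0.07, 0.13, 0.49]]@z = [[-3.15, -3.78, -1.66], [4.81, 2.70, -2.59], [0.79, 1.14, -1.82]]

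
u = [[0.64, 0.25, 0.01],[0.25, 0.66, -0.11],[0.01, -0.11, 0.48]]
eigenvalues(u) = [0.91, 0.34, 0.52]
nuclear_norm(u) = 1.78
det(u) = 0.16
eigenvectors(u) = [[-0.66, -0.55, 0.51], [-0.73, 0.63, -0.27], [0.17, 0.55, 0.82]]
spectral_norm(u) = 0.91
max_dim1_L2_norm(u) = 0.71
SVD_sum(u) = [[0.40, 0.44, -0.1], [0.44, 0.49, -0.11], [-0.1, -0.11, 0.03]] + [[0.14,-0.07,0.22], [-0.07,0.04,-0.12], [0.22,-0.12,0.35]] + [[0.1, -0.12, -0.1], [-0.12, 0.14, 0.12], [-0.1, 0.12, 0.1]]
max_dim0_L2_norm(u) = 0.71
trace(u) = 1.78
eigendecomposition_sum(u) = [[0.4, 0.44, -0.10],[0.44, 0.49, -0.11],[-0.1, -0.11, 0.03]] + [[0.1, -0.12, -0.10], [-0.12, 0.14, 0.12], [-0.1, 0.12, 0.1]] + [[0.14, -0.07, 0.22],[-0.07, 0.04, -0.12],[0.22, -0.12, 0.35]]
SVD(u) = [[-0.66, 0.51, -0.55], [-0.73, -0.27, 0.63], [0.17, 0.82, 0.55]] @ diag([0.9127034971732902, 0.5227288731554744, 0.34456762967123516]) @ [[-0.66,-0.73,0.17], [0.51,-0.27,0.82], [-0.55,0.63,0.55]]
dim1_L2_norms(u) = [0.69, 0.71, 0.49]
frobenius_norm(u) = 1.11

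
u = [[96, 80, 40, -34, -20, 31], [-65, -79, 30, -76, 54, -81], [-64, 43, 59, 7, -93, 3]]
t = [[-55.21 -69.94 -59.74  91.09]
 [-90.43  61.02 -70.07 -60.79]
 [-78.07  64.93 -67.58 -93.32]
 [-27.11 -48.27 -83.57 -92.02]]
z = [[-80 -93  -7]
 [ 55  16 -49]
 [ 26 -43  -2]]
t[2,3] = -93.32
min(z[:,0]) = -80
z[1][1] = 16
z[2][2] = -2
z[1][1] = 16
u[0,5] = 31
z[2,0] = 26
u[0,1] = 80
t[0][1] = -69.94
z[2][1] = -43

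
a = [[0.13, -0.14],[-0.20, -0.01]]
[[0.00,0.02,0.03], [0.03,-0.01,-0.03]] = a @ [[-0.13, 0.06, 0.15], [-0.14, -0.12, -0.09]]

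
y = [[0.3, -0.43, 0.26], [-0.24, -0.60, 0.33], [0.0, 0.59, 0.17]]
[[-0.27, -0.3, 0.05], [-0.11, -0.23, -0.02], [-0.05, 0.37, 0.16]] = y @ [[-0.39, -0.3, 0.12], [0.06, 0.59, 0.17], [-0.5, 0.15, 0.35]]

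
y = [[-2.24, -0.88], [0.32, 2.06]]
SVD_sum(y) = [[-1.58,-1.55], [1.19,1.17]] + [[-0.66,  0.67], [-0.87,  0.89]]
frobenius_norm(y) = 3.18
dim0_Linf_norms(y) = [2.24, 2.06]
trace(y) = -0.18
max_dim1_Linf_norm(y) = 2.24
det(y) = -4.33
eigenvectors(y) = [[-1.00,0.2],[0.08,-0.98]]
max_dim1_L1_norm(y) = 3.12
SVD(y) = [[-0.8, 0.60], [0.60, 0.80]] @ diag([2.7748683509385, 1.5614434459690982]) @ [[0.71, 0.70], [-0.70, 0.71]]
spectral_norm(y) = 2.77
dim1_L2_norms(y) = [2.41, 2.08]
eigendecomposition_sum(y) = [[-2.21,-0.46], [0.17,0.03]] + [[-0.03, -0.42], [0.15, 2.03]]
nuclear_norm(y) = 4.34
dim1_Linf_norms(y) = [2.24, 2.06]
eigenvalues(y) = [-2.17, 1.99]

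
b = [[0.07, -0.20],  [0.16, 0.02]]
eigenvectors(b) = [[(0.75+0j), 0.75-0.00j], [0.09-0.66j, 0.09+0.66j]]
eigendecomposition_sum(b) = [[(0.04+0.09j), -0.10+0.03j], [(0.08-0.02j), (0.01+0.09j)]] + [[0.04-0.09j, -0.10-0.03j], [0.08+0.02j, (0.01-0.09j)]]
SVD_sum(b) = [[0.11, -0.17], [0.04, -0.06]] + [[-0.04, -0.03], [0.12, 0.08]]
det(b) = 0.03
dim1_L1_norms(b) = [0.27, 0.18]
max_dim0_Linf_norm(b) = 0.2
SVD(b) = [[-0.95, -0.32],[-0.32, 0.95]] @ diag([0.21755537433995903, 0.15352413196563047]) @ [[-0.54, 0.84],[0.84, 0.54]]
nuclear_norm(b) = 0.37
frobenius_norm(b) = 0.27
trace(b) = 0.09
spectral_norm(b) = 0.22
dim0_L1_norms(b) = [0.23, 0.22]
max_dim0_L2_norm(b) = 0.2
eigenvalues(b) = [(0.05+0.18j), (0.05-0.18j)]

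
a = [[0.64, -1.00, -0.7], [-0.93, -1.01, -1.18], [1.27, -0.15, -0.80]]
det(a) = 1.65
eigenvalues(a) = [(1.01+0j), (-1.09+0.67j), (-1.09-0.67j)]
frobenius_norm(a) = 2.73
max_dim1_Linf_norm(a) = 1.27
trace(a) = -1.17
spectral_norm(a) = 2.08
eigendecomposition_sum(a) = [[(0.72+0j), -0.35-0.00j, (-0.05-0j)], [(-0.66-0j), 0.32+0.00j, (0.04+0j)], [(0.56+0j), -0.28-0.00j, (-0.04-0j)]] + [[(-0.04+0.28j), (-0.32-0.1j), (-0.33-0.47j)],[-0.13+0.58j, -0.67-0.26j, (-0.61-1.05j)],[0.35-0.10j, (0.06+0.44j), -0.38+0.65j]] + [[-0.04-0.28j,-0.32+0.10j,(-0.33+0.47j)],[(-0.13-0.58j),-0.67+0.26j,(-0.61+1.05j)],[0.35+0.10j,0.06-0.44j,(-0.38-0.65j)]]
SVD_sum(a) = [[0.18, -0.82, -0.94], [0.2, -0.91, -1.05], [0.12, -0.57, -0.65]] + [[0.42, 0.08, 0.01], [-1.11, -0.21, -0.03], [1.18, 0.22, 0.03]] + [[0.04, -0.26, 0.23], [-0.02, 0.11, -0.1], [-0.03, 0.2, -0.18]]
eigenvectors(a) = [[(-0.64+0j), 0.37-0.03j, 0.37+0.03j], [(0.59+0j), 0.79+0.00j, (0.79-0j)], [-0.50+0.00j, -0.24-0.42j, (-0.24+0.42j)]]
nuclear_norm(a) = 4.25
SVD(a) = [[-0.61,0.25,-0.75], [-0.68,-0.66,0.32], [-0.42,0.71,0.57]] @ diag([2.0825904117455143, 1.702471679886525, 0.4656257682839335]) @ [[-0.14, 0.65, 0.75], [0.98, 0.18, 0.03], [-0.12, 0.74, -0.66]]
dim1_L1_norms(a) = [2.34, 3.12, 2.22]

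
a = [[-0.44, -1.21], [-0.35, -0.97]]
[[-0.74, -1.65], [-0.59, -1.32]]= a @ [[1.52, -0.16], [0.06, 1.42]]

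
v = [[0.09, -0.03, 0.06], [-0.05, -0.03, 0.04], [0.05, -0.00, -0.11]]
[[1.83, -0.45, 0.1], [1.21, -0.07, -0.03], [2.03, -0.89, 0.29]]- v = [[1.74,-0.42,0.04], [1.26,-0.04,-0.07], [1.98,-0.89,0.40]]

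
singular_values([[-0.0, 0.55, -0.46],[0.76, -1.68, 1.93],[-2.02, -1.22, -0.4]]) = [2.76, 2.4, 0.0]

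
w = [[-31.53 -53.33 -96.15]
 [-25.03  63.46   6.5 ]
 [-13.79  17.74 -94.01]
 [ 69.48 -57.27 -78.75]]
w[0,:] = [-31.53, -53.33, -96.15]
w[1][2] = 6.5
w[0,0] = -31.53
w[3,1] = -57.27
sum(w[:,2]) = -262.41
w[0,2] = -96.15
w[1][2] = 6.5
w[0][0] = -31.53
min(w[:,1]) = -57.27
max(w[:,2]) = 6.5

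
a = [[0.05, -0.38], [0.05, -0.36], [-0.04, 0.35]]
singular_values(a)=[0.63, 0.01]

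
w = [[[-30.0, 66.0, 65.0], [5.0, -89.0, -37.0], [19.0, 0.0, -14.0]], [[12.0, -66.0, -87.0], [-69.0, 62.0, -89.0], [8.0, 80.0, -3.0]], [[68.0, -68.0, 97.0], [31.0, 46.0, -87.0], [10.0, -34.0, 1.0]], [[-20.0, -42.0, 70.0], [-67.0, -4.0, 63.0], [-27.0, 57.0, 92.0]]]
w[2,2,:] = [10.0, -34.0, 1.0]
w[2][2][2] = 1.0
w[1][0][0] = 12.0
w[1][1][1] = 62.0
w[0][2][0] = 19.0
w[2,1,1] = 46.0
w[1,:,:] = [[12.0, -66.0, -87.0], [-69.0, 62.0, -89.0], [8.0, 80.0, -3.0]]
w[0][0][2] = 65.0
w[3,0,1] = -42.0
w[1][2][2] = -3.0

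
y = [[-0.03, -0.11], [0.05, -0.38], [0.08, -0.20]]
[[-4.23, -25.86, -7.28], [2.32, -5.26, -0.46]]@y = [[-1.75, 11.75], [-0.37, 1.84]]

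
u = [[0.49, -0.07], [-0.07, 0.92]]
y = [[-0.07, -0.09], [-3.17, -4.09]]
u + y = [[0.42,-0.16], [-3.24,-3.17]]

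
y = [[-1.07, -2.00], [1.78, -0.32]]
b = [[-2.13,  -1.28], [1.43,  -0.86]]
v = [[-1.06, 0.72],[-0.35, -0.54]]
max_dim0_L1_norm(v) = 1.41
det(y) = 3.90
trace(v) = -1.60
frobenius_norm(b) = 2.99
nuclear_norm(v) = 1.92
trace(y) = -1.39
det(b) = 3.66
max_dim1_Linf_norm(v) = 1.06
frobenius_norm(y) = 2.90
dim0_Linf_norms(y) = [1.78, 2.0]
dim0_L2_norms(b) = [2.57, 1.54]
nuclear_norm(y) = 4.03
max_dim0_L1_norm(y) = 2.85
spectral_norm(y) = 2.40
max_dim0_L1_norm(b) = 3.56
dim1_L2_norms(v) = [1.28, 0.64]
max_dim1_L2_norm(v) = 1.28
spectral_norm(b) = 2.66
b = y + v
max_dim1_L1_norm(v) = 1.78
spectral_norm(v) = 1.28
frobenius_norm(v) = 1.43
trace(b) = -2.99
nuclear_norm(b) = 4.04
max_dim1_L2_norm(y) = 2.27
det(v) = 0.82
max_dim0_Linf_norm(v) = 1.06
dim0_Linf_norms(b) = [2.13, 1.28]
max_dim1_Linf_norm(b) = 2.13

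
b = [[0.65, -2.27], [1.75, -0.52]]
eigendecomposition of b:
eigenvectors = [[0.75+0.00j, (0.75-0j)], [(0.19-0.63j), (0.19+0.63j)]]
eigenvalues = [(0.07+1.91j), (0.07-1.91j)]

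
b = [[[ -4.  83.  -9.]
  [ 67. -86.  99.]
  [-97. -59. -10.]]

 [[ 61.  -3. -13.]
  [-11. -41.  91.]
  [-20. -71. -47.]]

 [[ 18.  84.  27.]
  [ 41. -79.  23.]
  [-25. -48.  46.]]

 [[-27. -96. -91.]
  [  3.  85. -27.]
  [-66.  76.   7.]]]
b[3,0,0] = -27.0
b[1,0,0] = 61.0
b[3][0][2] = -91.0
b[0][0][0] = -4.0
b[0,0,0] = -4.0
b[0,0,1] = 83.0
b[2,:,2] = [27.0, 23.0, 46.0]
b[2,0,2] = 27.0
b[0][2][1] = -59.0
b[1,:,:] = [[61.0, -3.0, -13.0], [-11.0, -41.0, 91.0], [-20.0, -71.0, -47.0]]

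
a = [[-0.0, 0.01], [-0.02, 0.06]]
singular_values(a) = [0.06, 0.0]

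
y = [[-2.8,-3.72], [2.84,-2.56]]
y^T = [[-2.8, 2.84], [-3.72, -2.56]]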